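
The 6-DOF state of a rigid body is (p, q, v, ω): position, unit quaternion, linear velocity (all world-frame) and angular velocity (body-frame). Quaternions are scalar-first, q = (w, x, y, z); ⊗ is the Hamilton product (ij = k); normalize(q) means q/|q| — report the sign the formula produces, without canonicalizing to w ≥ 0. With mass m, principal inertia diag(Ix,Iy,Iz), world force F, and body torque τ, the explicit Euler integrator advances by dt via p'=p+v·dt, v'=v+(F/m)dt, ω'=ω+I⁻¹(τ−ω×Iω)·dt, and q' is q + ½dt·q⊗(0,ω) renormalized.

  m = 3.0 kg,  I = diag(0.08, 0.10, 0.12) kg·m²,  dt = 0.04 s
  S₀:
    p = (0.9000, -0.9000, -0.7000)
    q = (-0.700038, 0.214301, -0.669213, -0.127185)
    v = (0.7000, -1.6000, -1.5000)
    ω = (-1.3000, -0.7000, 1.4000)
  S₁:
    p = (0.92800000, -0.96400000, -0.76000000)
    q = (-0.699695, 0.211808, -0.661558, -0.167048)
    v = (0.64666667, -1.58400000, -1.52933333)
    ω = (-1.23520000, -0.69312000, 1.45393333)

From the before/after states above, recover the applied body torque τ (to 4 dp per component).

τ = (0.1100, 0.0900, 0.1800)

rate change Δω = (0.06480000, 0.00688000, 0.05393333)
applied torque τ = (0.1100, 0.0900, 0.1800)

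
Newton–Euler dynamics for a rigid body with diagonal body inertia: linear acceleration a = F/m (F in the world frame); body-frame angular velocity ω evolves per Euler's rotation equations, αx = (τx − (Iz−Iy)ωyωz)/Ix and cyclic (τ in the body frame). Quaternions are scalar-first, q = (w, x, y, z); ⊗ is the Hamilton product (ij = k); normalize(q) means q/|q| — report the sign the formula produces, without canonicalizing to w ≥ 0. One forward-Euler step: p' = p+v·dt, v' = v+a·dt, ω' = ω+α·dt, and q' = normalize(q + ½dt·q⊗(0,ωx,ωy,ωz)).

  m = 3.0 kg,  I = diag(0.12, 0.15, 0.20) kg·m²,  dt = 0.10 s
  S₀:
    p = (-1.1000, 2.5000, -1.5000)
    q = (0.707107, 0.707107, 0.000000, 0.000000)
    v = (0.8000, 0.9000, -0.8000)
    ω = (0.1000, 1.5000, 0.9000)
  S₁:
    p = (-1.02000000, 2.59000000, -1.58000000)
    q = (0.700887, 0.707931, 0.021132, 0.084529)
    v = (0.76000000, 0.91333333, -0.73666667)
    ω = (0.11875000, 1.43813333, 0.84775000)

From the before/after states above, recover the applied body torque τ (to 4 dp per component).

τ = (0.0900, -0.1000, -0.1000)

Δω = ω₁−ω₀ = (0.01875000, -0.06186667, -0.05225000)
gyro term ω₀×Iω₀ = (0.0675, -0.0072, 0.0045)
applied torque τ = (0.0900, -0.1000, -0.1000)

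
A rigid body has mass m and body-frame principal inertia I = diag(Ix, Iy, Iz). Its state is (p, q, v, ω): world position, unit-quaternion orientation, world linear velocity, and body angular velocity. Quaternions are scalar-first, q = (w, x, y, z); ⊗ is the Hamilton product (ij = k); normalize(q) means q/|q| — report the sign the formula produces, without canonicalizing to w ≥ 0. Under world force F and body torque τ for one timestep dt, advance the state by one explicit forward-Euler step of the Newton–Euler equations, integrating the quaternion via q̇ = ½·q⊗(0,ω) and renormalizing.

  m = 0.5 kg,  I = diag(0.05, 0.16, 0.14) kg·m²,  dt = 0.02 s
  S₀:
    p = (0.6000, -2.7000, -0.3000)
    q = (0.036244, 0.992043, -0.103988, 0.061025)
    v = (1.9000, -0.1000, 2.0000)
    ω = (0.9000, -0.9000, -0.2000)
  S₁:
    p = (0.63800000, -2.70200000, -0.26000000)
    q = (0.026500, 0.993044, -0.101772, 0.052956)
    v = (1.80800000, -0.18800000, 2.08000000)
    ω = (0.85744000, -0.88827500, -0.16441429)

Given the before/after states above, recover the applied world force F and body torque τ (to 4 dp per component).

velocity change Δv = (-0.09200000, -0.08800000, 0.08000000)
m·(v₁−v₀)/dt = (-2.3000, -2.2000, 2.0000)
rate change Δω = (-0.04256000, 0.01172500, 0.03558571)
I·α + gyro = (-0.1100, 0.1100, 0.1600)

F = (-2.3000, -2.2000, 2.0000)
τ = (-0.1100, 0.1100, 0.1600)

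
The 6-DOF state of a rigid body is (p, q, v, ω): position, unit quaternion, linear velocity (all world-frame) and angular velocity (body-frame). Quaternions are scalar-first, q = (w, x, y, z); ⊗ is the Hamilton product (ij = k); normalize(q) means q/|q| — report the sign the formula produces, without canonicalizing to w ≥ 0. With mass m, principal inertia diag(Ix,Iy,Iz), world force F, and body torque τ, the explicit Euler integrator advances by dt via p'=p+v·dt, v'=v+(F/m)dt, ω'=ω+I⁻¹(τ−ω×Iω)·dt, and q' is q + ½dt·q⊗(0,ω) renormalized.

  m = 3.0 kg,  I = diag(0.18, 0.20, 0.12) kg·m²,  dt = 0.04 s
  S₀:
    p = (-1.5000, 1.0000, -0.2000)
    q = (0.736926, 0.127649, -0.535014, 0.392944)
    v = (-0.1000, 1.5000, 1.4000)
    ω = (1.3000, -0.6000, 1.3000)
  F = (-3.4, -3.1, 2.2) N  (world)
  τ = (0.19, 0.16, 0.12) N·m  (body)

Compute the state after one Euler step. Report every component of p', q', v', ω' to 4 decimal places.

new position p' = (-1.5040, 1.0600, -0.1440)
new velocity v' = (-0.1453, 1.4587, 1.4293)
precession coupling ω×(Iω) = (0.0624, 0.1014, -0.0156)
α = I⁻¹(τ − ω×Iω) = (0.7089, 0.2930, 1.1300)
ω' = ω + α·dt = (1.3284, -0.5883, 1.3452)
2q̇ = q⊗(0,ω) = (-0.9977793, 0.4982520, -0.0972721, 1.5769326)
q + ½dt·q⊗(0,ω), renormalized = (0.7164, 0.1375, -0.5366, 0.4242)

p' = (-1.5040, 1.0600, -0.1440)
q' = (0.7164, 0.1375, -0.5366, 0.4242)
v' = (-0.1453, 1.4587, 1.4293)
ω' = (1.3284, -0.5883, 1.3452)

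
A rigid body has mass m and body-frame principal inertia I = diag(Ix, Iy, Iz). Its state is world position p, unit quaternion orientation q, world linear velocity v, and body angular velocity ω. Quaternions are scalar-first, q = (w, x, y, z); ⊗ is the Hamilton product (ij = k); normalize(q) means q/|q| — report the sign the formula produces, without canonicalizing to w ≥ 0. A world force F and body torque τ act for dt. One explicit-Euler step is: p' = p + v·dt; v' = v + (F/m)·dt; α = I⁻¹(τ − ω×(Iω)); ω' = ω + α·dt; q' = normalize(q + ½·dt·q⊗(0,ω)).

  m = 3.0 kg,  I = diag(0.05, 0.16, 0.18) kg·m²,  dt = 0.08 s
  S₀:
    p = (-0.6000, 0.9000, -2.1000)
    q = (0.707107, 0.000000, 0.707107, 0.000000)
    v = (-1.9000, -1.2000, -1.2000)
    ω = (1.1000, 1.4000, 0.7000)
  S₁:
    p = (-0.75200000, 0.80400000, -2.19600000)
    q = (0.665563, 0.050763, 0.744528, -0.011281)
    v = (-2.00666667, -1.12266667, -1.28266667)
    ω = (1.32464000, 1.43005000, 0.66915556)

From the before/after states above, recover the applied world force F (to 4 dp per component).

v₁ − v₀ = (-0.10666667, 0.07733333, -0.08266667)
m·(v₁−v₀)/dt = (-4.0000, 2.9000, -3.1000)

F = (-4.0000, 2.9000, -3.1000)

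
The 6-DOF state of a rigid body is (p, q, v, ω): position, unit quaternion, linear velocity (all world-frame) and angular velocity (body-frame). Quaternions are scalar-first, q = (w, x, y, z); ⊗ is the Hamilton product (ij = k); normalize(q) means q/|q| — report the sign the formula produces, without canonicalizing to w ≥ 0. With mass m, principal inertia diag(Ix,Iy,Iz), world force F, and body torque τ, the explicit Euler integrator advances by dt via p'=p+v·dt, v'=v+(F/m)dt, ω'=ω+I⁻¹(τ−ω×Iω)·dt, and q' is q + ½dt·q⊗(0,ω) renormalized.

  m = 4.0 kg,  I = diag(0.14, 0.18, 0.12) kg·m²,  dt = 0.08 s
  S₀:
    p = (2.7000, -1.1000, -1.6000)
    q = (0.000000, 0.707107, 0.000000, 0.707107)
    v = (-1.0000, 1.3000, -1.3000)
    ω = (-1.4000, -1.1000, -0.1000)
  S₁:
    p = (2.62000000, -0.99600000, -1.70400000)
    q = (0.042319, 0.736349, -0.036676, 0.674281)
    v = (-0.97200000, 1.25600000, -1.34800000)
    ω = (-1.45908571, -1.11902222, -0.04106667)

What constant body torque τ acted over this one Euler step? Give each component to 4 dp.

τ = (-0.1100, -0.0400, 0.1500)

Δω = ω₁−ω₀ = (-0.05908571, -0.01902222, 0.05893333)
ω₀×(Iω₀) = (-0.0066, 0.0028, 0.0616)
applied torque τ = (-0.1100, -0.0400, 0.1500)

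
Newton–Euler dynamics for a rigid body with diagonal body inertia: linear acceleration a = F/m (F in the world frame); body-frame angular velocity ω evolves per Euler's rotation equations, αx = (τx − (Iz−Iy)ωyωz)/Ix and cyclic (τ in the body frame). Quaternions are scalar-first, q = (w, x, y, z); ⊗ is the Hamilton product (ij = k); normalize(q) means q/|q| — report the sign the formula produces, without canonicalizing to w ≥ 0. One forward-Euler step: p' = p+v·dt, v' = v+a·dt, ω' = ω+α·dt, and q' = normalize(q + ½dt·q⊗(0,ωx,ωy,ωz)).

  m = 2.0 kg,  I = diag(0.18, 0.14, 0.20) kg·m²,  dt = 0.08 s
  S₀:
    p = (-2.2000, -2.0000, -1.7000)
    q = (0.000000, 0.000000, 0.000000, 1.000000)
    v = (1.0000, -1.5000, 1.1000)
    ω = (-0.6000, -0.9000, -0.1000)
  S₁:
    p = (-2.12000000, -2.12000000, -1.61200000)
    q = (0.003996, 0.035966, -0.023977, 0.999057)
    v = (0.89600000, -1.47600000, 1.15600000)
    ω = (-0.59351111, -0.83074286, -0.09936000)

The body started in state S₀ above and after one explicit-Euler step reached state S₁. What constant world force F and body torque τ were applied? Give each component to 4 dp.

F = (-2.6000, 0.6000, 1.4000)
τ = (0.0200, 0.1200, -0.0200)

Δv = v₁−v₀ = (-0.10400000, 0.02400000, 0.05600000)
applied force F = (-2.6000, 0.6000, 1.4000)
ω₁ − ω₀ = (0.00648889, 0.06925714, 0.00064000)
precession coupling = (0.0054, -0.0012, -0.0216)
applied torque τ = (0.0200, 0.1200, -0.0200)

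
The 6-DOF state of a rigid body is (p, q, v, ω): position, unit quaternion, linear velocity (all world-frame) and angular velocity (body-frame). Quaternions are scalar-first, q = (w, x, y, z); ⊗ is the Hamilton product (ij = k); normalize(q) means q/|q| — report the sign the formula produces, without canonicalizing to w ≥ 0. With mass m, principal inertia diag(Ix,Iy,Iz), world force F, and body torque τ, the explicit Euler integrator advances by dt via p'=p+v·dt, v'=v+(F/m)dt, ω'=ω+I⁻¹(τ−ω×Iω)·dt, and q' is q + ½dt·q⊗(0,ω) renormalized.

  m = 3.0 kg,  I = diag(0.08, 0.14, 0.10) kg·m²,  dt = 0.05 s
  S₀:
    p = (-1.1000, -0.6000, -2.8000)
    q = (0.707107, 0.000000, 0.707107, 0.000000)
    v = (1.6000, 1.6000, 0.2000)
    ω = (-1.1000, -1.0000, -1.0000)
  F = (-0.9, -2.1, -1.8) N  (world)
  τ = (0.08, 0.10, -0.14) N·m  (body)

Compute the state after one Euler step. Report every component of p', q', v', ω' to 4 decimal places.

p' = (-1.0200, -0.5200, -2.7900)
q' = (0.7241, -0.0371, 0.6887, 0.0018)
v' = (1.5850, 1.5650, 0.1700)
ω' = (-1.0250, -0.9564, -1.1030)

ω×(Iω) gyroscopic = (-0.0400, -0.0220, 0.0660)
(τ − ω×Iω)/I = (1.5000, 0.8714, -2.0600)
ω' = ω + α·dt = (-1.0250, -0.9564, -1.1030)
2q̇ = q⊗(0,ω) = (0.7071070, -1.4849247, -0.7071070, 0.0707107)
q' = normalize(q + ½dt·q⊗(0,ω)) = (0.7241, -0.0371, 0.6887, 0.0018)
linear accel F/m = (-0.3000, -0.7000, -0.6000)
p + v·dt = (-1.0200, -0.5200, -2.7900)
v + (F/m)dt = (1.5850, 1.5650, 0.1700)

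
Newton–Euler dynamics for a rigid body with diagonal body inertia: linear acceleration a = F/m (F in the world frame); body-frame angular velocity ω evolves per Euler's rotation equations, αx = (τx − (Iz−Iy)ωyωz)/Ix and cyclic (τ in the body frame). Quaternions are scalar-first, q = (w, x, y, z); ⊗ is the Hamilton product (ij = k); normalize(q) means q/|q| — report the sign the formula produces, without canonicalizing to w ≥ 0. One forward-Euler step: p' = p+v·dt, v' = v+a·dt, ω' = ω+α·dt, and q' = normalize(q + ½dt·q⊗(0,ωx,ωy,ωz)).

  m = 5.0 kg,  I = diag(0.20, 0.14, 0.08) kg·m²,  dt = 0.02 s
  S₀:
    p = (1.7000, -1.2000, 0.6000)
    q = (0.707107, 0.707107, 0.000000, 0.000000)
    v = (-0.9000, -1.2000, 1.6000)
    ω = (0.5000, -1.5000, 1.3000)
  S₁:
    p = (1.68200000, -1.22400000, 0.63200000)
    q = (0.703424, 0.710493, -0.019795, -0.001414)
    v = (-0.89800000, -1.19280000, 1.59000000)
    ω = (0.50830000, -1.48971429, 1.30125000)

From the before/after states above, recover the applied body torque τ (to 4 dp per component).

τ = (0.2000, 0.1500, 0.0500)

ω₁ − ω₀ = (0.00830000, 0.01028571, 0.00125000)
precession coupling = (0.1170, 0.0780, 0.0450)
applied torque τ = (0.2000, 0.1500, 0.0500)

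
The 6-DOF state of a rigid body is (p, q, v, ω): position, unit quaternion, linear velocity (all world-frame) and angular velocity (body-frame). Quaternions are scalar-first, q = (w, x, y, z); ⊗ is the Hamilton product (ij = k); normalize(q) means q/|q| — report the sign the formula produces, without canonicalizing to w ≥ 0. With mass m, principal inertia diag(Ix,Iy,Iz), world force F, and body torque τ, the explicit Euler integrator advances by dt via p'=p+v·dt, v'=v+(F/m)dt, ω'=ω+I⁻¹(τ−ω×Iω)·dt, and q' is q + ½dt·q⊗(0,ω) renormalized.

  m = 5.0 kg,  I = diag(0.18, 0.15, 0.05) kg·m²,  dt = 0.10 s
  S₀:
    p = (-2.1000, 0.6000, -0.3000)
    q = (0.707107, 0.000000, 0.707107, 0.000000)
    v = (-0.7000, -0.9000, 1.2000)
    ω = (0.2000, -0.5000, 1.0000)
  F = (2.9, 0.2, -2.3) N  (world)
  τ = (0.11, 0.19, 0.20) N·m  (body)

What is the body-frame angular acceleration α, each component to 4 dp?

α = (0.3333, 1.0933, 3.9400)

precession coupling ω×(Iω) = (0.0500, 0.0260, 0.0030)
(τ − ω×Iω)/I = (0.3333, 1.0933, 3.9400)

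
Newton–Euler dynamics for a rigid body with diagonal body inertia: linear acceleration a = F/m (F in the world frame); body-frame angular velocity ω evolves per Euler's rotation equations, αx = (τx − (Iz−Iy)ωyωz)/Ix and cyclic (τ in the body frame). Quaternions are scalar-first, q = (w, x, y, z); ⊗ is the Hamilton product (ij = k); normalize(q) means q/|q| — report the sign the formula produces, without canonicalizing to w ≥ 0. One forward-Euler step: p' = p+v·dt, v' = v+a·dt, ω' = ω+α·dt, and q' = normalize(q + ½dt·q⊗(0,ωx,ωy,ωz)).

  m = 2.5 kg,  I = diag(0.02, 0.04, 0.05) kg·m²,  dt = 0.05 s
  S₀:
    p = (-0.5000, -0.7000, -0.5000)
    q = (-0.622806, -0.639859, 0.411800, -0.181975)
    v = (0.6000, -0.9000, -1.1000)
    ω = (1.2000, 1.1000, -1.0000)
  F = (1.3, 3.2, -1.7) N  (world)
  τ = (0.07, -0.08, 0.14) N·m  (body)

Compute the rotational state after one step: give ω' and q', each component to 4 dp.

angular accel α = (4.0500, -2.9000, 2.2720)
ω + α·dt = (1.4025, 0.9550, -0.8864)
q⊗(0,ω) = (0.1328758, -0.9589947, -1.5433156, -0.5751989)
q + ½dt·q⊗(0,ω), renormalized = (-0.6188, -0.6631, 0.3728, -0.1961)

ω' = (1.4025, 0.9550, -0.8864)
q' = (-0.6188, -0.6631, 0.3728, -0.1961)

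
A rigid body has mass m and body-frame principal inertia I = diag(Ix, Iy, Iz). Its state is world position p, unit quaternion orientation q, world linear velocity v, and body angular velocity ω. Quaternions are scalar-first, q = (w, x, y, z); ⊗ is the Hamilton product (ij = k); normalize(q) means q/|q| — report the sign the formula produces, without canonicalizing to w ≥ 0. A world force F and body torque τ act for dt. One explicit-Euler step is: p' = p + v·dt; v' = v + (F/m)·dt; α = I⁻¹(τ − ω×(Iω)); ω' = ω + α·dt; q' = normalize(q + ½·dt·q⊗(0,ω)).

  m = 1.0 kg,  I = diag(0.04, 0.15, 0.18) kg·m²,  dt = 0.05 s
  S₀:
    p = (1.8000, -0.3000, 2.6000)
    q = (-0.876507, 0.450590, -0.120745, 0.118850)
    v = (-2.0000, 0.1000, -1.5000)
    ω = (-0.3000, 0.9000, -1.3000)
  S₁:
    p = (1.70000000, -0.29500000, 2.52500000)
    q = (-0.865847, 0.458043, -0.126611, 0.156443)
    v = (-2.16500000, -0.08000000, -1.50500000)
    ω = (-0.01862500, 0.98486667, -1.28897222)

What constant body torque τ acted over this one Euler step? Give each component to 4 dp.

τ = (0.1900, 0.2000, 0.0100)

Δω = ω₁−ω₀ = (0.28137500, 0.08486667, 0.01102778)
precession coupling = (-0.0351, -0.0546, -0.0297)
I·α + gyro = (0.1900, 0.2000, 0.0100)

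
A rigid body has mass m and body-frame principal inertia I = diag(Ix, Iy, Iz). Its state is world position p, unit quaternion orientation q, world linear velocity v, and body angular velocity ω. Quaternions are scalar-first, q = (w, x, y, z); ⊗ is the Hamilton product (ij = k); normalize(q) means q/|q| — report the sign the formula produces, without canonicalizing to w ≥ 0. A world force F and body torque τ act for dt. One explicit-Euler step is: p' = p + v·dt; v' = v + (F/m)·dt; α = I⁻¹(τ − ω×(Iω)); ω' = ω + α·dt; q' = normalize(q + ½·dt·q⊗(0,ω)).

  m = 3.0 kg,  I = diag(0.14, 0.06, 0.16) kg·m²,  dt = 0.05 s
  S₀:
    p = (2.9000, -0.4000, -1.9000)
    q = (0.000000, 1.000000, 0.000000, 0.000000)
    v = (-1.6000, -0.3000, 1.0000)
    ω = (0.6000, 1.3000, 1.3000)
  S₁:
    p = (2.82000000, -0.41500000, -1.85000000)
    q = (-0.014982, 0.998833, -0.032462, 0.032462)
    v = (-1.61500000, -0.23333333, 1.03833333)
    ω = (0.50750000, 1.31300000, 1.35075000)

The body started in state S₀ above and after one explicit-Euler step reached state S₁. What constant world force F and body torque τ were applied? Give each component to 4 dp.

rate change Δω = (-0.09250000, 0.01300000, 0.05075000)
gyro term ω₀×Iω₀ = (0.1690, -0.0156, -0.0624)
I·α + gyro = (-0.0900, 0.0000, 0.1000)
Δv = v₁−v₀ = (-0.01500000, 0.06666667, 0.03833333)
applied force F = (-0.9000, 4.0000, 2.3000)

F = (-0.9000, 4.0000, 2.3000)
τ = (-0.0900, 0.0000, 0.1000)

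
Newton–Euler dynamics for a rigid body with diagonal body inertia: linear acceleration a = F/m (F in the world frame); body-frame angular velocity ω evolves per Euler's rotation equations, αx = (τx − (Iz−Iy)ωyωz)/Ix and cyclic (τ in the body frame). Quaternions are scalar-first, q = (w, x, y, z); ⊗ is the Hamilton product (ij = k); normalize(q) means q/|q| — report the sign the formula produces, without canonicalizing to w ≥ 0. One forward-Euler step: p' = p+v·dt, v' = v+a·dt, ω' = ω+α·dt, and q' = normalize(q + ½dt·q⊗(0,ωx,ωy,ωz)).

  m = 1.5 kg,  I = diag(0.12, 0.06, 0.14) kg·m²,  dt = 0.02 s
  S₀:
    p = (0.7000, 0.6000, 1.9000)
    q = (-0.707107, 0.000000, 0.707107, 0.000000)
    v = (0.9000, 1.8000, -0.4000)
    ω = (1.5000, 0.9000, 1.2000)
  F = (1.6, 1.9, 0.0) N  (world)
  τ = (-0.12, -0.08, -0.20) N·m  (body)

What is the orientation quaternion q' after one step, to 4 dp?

2q̇ = q⊗(0,ω) = (-0.6363963, -0.2121321, -0.6363963, -1.9091889)
q' = normalize(q + ½dt·q⊗(0,ω)) = (-0.7133, -0.0021, 0.7006, -0.0191)

q' = (-0.7133, -0.0021, 0.7006, -0.0191)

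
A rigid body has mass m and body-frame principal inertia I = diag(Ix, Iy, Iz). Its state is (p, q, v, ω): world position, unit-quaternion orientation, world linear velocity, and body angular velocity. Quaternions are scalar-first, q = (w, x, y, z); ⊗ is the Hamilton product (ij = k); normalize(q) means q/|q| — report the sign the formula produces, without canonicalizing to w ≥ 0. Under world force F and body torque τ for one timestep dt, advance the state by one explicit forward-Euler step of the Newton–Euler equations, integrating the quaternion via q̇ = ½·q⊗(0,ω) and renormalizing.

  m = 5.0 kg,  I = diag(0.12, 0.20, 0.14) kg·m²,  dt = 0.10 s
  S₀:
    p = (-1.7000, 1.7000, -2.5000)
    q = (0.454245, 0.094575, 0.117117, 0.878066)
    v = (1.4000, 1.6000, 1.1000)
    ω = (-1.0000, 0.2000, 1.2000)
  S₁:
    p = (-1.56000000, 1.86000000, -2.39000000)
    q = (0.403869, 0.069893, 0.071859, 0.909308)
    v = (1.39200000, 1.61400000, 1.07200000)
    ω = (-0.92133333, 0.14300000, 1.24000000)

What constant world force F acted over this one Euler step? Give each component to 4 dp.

v₁ − v₀ = (-0.00800000, 0.01400000, -0.02800000)
m·(v₁−v₀)/dt = (-0.4000, 0.7000, -1.4000)

F = (-0.4000, 0.7000, -1.4000)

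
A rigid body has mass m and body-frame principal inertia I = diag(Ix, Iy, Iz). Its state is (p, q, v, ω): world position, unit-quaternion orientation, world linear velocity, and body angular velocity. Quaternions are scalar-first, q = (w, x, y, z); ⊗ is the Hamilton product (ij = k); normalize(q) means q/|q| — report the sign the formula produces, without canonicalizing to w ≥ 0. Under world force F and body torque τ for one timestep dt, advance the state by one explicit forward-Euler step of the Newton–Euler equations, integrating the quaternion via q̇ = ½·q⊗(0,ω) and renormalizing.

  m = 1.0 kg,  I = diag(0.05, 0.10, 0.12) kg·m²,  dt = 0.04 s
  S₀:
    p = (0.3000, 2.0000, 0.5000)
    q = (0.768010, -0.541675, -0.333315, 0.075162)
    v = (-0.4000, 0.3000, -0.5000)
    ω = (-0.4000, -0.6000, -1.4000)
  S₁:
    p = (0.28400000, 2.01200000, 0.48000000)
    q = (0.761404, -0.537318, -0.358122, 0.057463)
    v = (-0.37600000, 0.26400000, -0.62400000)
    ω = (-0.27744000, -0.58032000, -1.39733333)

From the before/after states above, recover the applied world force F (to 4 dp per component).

v₁ − v₀ = (0.02400000, -0.03600000, -0.12400000)
F = m·Δv/dt = (0.6000, -0.9000, -3.1000)

F = (0.6000, -0.9000, -3.1000)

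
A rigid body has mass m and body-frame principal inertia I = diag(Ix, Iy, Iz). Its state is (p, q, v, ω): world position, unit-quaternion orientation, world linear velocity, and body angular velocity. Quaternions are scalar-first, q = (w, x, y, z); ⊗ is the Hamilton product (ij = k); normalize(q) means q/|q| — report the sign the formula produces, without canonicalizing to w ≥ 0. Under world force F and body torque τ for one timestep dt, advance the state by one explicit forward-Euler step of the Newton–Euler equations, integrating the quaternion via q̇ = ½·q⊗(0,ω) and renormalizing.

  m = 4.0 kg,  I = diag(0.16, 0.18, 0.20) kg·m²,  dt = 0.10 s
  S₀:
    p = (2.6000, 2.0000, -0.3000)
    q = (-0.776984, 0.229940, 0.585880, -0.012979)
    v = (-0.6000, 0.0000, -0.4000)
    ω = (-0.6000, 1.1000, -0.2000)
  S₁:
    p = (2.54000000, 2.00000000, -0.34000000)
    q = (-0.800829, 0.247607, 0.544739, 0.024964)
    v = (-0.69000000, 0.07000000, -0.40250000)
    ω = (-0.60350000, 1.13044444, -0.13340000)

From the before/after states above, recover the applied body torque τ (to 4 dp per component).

τ = (-0.0100, 0.0500, 0.1200)

Δω = ω₁−ω₀ = (-0.00350000, 0.03044444, 0.06660000)
ω₀×(Iω₀) = (-0.0044, -0.0048, -0.0132)
applied torque τ = (-0.0100, 0.0500, 0.1200)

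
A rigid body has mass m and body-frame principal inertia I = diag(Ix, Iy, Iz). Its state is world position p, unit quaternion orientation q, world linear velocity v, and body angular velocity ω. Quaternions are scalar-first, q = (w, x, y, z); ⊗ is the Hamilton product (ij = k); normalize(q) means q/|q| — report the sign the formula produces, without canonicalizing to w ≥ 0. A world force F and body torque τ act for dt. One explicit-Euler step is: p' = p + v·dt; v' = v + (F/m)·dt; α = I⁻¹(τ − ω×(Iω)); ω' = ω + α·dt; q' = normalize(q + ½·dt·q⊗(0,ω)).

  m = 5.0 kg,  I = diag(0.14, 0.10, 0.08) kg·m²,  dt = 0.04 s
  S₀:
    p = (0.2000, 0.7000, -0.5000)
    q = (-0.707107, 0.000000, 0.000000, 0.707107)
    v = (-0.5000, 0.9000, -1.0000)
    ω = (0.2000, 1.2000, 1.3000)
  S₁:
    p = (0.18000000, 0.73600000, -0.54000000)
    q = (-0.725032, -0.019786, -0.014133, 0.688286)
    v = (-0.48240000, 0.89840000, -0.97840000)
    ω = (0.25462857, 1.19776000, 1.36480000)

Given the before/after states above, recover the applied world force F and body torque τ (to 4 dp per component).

F = (2.2000, -0.2000, 2.7000)
τ = (0.1600, 0.0100, 0.1200)

velocity change Δv = (0.01760000, -0.00160000, 0.02160000)
F = m·Δv/dt = (2.2000, -0.2000, 2.7000)
ω₁ − ω₀ = (0.05462857, -0.00224000, 0.06480000)
ω₀×(Iω₀) = (-0.0312, 0.0156, -0.0096)
τ = I·(Δω/dt) + ω₀×(Iω₀) = (0.1600, 0.0100, 0.1200)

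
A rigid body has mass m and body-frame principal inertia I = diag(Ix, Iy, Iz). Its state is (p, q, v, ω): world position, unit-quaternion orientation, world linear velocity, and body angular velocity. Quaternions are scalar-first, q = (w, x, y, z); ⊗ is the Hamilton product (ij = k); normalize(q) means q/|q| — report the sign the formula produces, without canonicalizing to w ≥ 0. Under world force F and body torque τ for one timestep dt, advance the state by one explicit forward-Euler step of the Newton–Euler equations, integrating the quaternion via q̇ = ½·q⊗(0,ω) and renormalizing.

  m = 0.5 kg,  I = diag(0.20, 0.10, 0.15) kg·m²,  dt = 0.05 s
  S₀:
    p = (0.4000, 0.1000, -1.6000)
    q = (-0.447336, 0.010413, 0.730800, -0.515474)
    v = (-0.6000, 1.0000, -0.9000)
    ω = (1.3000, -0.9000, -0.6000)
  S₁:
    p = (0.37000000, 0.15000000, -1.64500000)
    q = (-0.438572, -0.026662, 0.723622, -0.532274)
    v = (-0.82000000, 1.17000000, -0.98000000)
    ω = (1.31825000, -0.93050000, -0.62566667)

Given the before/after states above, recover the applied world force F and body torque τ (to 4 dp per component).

Δω = ω₁−ω₀ = (0.01825000, -0.03050000, -0.02566667)
ω₀×(Iω₀) = (0.0270, -0.0390, 0.1170)
τ = I·(Δω/dt) + ω₀×(Iω₀) = (0.1000, -0.1000, 0.0400)
Δv = v₁−v₀ = (-0.22000000, 0.17000000, -0.08000000)
applied force F = (-2.2000, 1.7000, -0.8000)

F = (-2.2000, 1.7000, -0.8000)
τ = (0.1000, -0.1000, 0.0400)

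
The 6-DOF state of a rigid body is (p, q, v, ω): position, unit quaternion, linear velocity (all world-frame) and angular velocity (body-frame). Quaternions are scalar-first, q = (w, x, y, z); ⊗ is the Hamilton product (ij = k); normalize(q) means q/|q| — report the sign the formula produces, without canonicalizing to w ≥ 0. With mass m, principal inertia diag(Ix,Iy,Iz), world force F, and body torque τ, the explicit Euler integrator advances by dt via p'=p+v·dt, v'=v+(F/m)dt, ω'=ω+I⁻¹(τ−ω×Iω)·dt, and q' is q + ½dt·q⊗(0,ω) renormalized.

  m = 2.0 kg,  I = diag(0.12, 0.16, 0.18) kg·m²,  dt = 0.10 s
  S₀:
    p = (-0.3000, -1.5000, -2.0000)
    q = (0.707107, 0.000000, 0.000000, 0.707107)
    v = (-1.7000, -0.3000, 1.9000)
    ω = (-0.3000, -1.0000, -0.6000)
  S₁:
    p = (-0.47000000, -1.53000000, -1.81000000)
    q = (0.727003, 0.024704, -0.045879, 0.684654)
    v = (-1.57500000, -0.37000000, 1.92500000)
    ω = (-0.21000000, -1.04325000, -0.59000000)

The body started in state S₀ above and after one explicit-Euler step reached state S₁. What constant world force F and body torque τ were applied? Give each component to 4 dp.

velocity change Δv = (0.12500000, -0.07000000, 0.02500000)
applied force F = (2.5000, -1.4000, 0.5000)
Δω = ω₁−ω₀ = (0.09000000, -0.04325000, 0.01000000)
ω₀×(Iω₀) = (0.0120, -0.0108, 0.0120)
I·α + gyro = (0.1200, -0.0800, 0.0300)

F = (2.5000, -1.4000, 0.5000)
τ = (0.1200, -0.0800, 0.0300)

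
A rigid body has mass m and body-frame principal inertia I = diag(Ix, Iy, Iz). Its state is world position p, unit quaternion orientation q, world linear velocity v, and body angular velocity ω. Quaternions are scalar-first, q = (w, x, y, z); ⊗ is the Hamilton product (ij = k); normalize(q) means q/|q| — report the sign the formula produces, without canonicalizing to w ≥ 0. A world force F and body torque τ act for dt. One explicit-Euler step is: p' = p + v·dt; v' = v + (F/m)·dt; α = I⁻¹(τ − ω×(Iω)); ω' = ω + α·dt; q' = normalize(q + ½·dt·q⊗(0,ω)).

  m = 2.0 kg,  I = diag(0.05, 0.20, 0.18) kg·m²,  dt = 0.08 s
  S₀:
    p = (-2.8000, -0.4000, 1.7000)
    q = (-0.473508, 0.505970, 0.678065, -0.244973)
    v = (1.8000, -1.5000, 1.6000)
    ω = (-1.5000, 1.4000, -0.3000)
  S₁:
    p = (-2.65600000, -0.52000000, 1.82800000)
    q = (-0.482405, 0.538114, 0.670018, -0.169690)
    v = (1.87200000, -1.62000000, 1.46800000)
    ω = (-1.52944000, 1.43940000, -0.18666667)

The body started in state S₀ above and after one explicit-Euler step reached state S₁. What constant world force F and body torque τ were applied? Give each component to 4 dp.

F = (1.8000, -3.0000, -3.3000)
τ = (-0.0100, 0.0400, -0.0600)

rate change Δω = (-0.02944000, 0.03940000, 0.11333333)
ω₀×(Iω₀) = (0.0084, -0.0585, -0.3150)
τ = I·(Δω/dt) + ω₀×(Iω₀) = (-0.0100, 0.0400, -0.0600)
v₁ − v₀ = (0.07200000, -0.12000000, -0.13200000)
F = m·Δv/dt = (1.8000, -3.0000, -3.3000)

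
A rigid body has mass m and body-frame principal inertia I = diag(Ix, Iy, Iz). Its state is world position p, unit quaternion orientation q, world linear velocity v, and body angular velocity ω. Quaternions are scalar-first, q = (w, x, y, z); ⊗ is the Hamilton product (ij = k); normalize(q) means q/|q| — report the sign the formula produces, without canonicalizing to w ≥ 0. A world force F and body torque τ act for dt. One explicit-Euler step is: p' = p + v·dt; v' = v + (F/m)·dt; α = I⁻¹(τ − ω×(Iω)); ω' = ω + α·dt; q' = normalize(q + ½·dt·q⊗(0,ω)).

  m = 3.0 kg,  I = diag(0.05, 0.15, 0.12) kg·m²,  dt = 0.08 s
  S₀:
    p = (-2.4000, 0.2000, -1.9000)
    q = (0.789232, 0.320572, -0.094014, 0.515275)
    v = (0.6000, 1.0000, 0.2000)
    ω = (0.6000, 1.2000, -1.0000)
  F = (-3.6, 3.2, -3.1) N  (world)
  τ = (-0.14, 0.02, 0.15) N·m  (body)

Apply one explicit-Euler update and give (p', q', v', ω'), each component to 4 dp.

a = F/m = (-1.2000, 1.0667, -1.0333)
p' = p + v·dt = (-2.3520, 0.2800, -1.8840)
new velocity v' = (0.5040, 1.0853, 0.1173)
α = I⁻¹(τ − ω×Iω) = (-3.5200, -0.1467, 0.6500)
new body rate ω' = (0.3184, 1.1883, -0.9480)
2q̇ = q⊗(0,ω) = (0.4357486, -0.0507768, 1.5768154, -0.3481372)
q + ½dt·q⊗(0,ω), renormalized = (0.8049, 0.3178, -0.0309, 0.5002)

p' = (-2.3520, 0.2800, -1.8840)
q' = (0.8049, 0.3178, -0.0309, 0.5002)
v' = (0.5040, 1.0853, 0.1173)
ω' = (0.3184, 1.1883, -0.9480)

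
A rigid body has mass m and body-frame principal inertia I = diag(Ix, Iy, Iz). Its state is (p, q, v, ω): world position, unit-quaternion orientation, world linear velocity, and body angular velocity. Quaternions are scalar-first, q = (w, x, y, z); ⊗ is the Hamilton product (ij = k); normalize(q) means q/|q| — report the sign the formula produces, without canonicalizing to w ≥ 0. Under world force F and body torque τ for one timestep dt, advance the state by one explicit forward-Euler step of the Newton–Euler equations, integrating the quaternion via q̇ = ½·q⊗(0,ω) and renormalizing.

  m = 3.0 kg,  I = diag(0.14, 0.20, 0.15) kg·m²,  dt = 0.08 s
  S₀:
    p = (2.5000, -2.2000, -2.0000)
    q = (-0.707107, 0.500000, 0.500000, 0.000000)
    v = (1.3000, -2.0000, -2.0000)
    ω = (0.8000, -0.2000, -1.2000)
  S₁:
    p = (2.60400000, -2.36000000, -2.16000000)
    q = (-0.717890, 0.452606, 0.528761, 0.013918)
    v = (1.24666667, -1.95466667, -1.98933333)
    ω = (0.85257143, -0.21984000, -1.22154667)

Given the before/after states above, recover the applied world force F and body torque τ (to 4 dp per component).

F = (-2.0000, 1.7000, 0.4000)
τ = (0.0800, -0.0400, -0.0500)

velocity change Δv = (-0.05333333, 0.04533333, 0.01066667)
m·(v₁−v₀)/dt = (-2.0000, 1.7000, 0.4000)
Δω = ω₁−ω₀ = (0.05257143, -0.01984000, -0.02154667)
gyro term ω₀×Iω₀ = (-0.0120, 0.0096, -0.0096)
τ = I·(Δω/dt) + ω₀×(Iω₀) = (0.0800, -0.0400, -0.0500)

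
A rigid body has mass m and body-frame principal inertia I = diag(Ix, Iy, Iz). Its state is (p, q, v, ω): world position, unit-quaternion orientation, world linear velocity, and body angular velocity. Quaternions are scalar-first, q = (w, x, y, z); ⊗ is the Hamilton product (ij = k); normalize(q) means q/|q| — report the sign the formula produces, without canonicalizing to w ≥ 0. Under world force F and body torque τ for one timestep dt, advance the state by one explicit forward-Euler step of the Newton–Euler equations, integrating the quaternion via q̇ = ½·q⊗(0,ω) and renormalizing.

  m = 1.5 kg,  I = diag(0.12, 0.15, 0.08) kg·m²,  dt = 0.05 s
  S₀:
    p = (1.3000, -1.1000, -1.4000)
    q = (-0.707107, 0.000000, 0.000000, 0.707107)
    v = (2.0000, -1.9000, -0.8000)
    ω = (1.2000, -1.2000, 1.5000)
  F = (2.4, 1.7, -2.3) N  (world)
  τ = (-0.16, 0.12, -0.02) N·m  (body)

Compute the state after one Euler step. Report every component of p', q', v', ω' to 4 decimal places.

p' = (1.4000, -1.1950, -1.4400)
q' = (-0.7325, 0.0000, 0.0424, 0.6795)
v' = (2.0800, -1.8433, -0.8767)
ω' = (1.0808, -1.1840, 1.5145)

α = I⁻¹(τ − ω×Iω) = (-2.3833, 0.3200, 0.2900)
ω + α·dt = (1.0808, -1.1840, 1.5145)
2q̇ = q⊗(0,ω) = (-1.0606605, 0.0000000, 1.6970568, -1.0606605)
q' = normalize(q + ½dt·q⊗(0,ω)) = (-0.7325, 0.0000, 0.0424, 0.6795)
a = (1.6000, 1.1333, -1.5333)
new position p' = (1.4000, -1.1950, -1.4400)
v + (F/m)dt = (2.0800, -1.8433, -0.8767)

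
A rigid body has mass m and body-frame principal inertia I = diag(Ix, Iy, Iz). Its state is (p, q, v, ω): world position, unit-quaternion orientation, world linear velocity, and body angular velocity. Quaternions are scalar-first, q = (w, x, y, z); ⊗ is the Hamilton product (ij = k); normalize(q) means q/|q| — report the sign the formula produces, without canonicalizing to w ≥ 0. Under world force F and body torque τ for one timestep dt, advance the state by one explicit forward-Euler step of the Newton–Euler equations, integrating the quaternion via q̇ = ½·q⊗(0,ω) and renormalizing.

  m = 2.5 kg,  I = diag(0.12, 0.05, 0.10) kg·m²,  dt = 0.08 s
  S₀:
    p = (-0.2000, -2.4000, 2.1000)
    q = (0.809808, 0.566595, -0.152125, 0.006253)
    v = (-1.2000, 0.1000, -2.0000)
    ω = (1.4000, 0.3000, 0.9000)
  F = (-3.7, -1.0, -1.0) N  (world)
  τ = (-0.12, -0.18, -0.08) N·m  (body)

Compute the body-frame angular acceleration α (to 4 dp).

α = (-1.1125, -4.1040, -0.5060)

gyro term ω×Iω = (0.0135, 0.0252, -0.0294)
(τ − ω×Iω)/I = (-1.1125, -4.1040, -0.5060)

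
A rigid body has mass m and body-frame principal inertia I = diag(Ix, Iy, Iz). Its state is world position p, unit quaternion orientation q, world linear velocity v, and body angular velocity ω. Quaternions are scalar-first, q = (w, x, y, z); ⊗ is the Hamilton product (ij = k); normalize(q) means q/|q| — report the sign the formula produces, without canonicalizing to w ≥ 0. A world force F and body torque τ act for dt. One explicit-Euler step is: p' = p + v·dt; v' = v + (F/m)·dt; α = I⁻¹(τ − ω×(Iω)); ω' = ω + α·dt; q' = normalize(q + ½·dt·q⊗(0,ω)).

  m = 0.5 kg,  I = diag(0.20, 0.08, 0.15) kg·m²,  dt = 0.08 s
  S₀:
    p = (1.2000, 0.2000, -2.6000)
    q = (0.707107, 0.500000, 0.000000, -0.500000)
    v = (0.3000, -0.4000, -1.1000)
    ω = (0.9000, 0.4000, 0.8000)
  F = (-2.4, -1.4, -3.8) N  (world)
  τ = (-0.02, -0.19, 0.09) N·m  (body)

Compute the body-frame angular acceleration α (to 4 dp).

precession coupling ω×(Iω) = (0.0224, 0.0360, -0.0432)
(τ − ω×Iω)/I = (-0.2120, -2.8250, 0.8880)

α = (-0.2120, -2.8250, 0.8880)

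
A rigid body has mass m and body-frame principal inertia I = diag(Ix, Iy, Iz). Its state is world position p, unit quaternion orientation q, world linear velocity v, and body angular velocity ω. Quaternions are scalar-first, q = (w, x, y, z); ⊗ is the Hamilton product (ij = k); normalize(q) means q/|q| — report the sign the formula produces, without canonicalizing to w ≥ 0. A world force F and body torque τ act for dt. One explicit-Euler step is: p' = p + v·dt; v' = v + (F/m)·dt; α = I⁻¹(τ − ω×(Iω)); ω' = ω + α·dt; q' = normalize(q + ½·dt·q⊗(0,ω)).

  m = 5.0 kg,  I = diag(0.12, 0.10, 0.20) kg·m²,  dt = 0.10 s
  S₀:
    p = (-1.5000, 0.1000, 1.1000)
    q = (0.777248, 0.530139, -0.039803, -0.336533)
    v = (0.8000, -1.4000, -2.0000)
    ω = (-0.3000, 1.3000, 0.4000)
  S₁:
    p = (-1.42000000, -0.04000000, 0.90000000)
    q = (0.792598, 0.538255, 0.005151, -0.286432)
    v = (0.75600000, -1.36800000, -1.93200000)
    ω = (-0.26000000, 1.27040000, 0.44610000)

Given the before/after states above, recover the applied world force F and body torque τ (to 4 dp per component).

ω₁ − ω₀ = (0.04000000, -0.02960000, 0.04610000)
precession coupling = (0.0520, 0.0096, 0.0078)
τ = I·(Δω/dt) + ω₀×(Iω₀) = (0.1000, -0.0200, 0.1000)
velocity change Δv = (-0.04400000, 0.03200000, 0.06800000)
F = m·Δv/dt = (-2.2000, 1.6000, 3.4000)

F = (-2.2000, 1.6000, 3.4000)
τ = (0.1000, -0.0200, 0.1000)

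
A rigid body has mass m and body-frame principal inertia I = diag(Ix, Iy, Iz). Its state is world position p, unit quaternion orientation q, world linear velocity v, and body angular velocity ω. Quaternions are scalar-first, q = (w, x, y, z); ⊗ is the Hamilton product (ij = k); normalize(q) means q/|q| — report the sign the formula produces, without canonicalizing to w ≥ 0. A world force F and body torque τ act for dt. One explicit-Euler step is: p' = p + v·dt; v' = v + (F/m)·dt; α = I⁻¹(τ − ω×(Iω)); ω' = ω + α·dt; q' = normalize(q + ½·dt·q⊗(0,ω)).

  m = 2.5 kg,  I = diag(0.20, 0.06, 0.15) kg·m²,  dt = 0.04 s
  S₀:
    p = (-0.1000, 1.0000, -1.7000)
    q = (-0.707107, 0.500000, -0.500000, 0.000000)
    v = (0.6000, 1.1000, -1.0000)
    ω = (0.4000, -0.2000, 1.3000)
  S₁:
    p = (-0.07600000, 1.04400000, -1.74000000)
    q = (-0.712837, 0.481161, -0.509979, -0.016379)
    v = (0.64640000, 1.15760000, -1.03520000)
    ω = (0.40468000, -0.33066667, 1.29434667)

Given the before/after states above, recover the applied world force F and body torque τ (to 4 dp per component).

Δω = ω₁−ω₀ = (0.00468000, -0.13066667, -0.00565333)
I·α + gyro = (0.0000, -0.1700, -0.0100)
Δv = v₁−v₀ = (0.04640000, 0.05760000, -0.03520000)
F = m·Δv/dt = (2.9000, 3.6000, -2.2000)

F = (2.9000, 3.6000, -2.2000)
τ = (0.0000, -0.1700, -0.0100)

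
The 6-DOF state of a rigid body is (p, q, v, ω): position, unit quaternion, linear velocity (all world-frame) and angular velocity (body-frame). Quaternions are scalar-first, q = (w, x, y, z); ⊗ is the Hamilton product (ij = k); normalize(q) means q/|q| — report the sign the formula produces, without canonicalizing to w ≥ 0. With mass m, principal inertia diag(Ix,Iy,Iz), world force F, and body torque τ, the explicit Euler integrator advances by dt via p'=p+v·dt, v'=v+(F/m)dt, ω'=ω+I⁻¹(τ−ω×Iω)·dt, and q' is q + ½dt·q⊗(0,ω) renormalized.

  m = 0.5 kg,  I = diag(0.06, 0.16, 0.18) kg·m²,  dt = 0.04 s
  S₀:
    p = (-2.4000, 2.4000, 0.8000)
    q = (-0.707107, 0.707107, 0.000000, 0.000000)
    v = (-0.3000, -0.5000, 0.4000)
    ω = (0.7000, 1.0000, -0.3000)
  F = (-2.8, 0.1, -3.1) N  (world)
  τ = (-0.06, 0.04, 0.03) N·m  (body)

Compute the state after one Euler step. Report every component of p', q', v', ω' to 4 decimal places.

p' = (-2.4120, 2.3800, 0.8160)
q' = (-0.7168, 0.6970, -0.0099, 0.0184)
v' = (-0.5240, -0.4920, 0.1520)
ω' = (0.6640, 1.0037, -0.3089)

precession coupling ω×(Iω) = (-0.0060, 0.0252, 0.0700)
angular accel α = (-0.9000, 0.0925, -0.2222)
new body rate ω' = (0.6640, 1.0037, -0.3089)
q⊗(0,ω) = (-0.4949749, -0.4949749, -0.4949749, 0.9192391)
q + ½dt·q⊗(0,ω), renormalized = (-0.7168, 0.6970, -0.0099, 0.0184)
p' = p + v·dt = (-2.4120, 2.3800, 0.8160)
v' = v + a·dt = (-0.5240, -0.4920, 0.1520)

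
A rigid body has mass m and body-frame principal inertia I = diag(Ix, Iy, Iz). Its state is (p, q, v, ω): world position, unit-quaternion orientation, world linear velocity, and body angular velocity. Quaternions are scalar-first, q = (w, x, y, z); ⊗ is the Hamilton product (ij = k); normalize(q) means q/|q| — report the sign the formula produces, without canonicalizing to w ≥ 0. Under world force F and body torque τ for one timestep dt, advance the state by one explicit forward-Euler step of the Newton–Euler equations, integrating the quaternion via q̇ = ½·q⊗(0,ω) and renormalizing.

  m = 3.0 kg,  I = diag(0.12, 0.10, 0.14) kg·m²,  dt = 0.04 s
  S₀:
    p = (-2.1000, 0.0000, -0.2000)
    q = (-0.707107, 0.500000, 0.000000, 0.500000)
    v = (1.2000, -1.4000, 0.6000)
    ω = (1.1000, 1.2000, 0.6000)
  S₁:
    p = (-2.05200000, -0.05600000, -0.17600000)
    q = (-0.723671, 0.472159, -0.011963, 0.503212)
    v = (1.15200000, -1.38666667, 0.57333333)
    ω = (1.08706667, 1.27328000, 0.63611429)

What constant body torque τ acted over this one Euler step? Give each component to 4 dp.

τ = (-0.0100, 0.1700, 0.1000)

Δω = ω₁−ω₀ = (-0.01293333, 0.07328000, 0.03611429)
gyro term ω₀×Iω₀ = (0.0288, -0.0132, -0.0264)
I·α + gyro = (-0.0100, 0.1700, 0.1000)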